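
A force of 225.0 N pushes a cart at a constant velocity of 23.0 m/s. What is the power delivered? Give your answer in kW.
P = Fv = (225.0)(23.0) = 5175.0 W = 5.175 kW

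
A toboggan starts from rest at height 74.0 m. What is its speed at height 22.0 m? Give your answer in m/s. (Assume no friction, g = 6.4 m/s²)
mgh₁ = mgh₂ + ½mv² ⇒ v = √(2g(h₁−h₂)) = √(2·6.4·52.0) = 25.8 m/s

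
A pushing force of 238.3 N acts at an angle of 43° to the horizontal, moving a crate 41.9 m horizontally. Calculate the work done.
W = F·d·cosθ = (238.3)(41.9)cos(43°) = 7302 J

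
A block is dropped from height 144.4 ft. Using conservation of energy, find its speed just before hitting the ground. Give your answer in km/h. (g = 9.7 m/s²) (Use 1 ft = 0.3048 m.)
Convert to SI: h = 44.0131 m
mgh = ½mv² ⇒ v = √(2gh) = √(2·9.7·44.0131) = 29.2208 m/s = 105.2 km/h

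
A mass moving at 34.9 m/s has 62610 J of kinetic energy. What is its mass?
m = 2·KE/v² = 2·62610/(34.9)² = 102.8 kg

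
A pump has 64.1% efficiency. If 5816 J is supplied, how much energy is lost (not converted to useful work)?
W_lost = W_in(1 − η) = 5816·(1 − 0.641) = 2088 J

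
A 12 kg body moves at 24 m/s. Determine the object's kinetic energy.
KE = ½mv² = ½(12)(24)² = 3456.0 J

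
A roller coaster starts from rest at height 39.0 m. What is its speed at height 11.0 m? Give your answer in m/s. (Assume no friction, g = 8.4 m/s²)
mgh₁ = mgh₂ + ½mv² ⇒ v = √(2g(h₁−h₂)) = √(2·8.4·28.0) = 21.69 m/s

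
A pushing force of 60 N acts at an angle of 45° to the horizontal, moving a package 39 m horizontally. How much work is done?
W = F·d·cosθ = (60)(39)cos(45°) = 1655 J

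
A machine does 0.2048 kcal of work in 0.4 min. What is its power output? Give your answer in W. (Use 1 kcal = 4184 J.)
Convert to SI: W = 856.883 J, t = 24.0 s
P = W/t = 856.883/24.0 = 35.7 W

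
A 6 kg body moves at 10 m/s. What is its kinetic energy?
KE = ½mv² = ½(6)(10)² = 300.0 J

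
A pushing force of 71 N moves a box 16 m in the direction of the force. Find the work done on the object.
W = F·d = (71)(16) = 1136 J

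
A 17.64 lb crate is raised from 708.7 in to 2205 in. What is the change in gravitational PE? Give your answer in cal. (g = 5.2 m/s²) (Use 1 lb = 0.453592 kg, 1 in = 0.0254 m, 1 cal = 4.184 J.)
Convert to SI: m = 8.00136 kg, Δh = 38.006 m
ΔPE = mgΔh = (8.00136)(5.2)(38.006) = 1581.32 J = 377.9 cal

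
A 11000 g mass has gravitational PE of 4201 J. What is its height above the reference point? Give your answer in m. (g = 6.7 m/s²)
Convert to SI: m = 11.0 kg, PE = 4201.0 J
h = PE/(mg) = 4201.0/(11.0·6.7) = 57.0 m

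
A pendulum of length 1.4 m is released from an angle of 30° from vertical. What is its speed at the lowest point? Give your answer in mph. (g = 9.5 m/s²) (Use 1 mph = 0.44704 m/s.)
h = L(1 − cosθ) = 1.4(1 − cos30°) = 0.187564 m
v = √(2gh) = √(2·9.5·0.187564) = 1.88778 m/s = 4.223 mph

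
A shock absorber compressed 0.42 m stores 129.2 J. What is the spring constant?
k = 2·PE/x² = 2·129.2/(0.42)² = 1465 N/m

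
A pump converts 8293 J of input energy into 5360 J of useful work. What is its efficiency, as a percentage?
η = W_out/W_in = 5360/8293 = 64.63%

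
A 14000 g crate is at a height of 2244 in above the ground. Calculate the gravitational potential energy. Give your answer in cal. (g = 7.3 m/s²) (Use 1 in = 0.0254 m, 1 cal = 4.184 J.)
Convert to SI: m = 14.0 kg, h = 56.9976 m
PE = mgh = (14.0)(7.3)(56.9976) = 5825.15 J = 1392 cal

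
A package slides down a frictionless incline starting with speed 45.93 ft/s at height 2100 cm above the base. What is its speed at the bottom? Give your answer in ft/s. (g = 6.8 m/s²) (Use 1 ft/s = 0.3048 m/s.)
Convert to SI: v₀ = 13.9995 m/s, h = 21.0 m
½mv₀² + mgh = ½mv² ⇒ v = √(v₀² + 2gh) = √(13.9995² + 2·6.8·21.0) = 21.945 m/s = 72.0 ft/s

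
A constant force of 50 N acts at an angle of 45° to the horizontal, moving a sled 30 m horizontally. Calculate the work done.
W = F·d·cosθ = (50)(30)cos(45°) = 1061 J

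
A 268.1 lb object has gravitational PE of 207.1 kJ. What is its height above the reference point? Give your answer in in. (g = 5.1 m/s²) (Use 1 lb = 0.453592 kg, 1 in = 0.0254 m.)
Convert to SI: m = 121.608 kg, PE = 207100 J
h = PE/(mg) = 207100/(121.608·5.1) = 333.924 m = 13150 in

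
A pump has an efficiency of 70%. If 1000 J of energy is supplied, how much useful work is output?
W_out = η·W_in = 0.7·1000 = 700.0 J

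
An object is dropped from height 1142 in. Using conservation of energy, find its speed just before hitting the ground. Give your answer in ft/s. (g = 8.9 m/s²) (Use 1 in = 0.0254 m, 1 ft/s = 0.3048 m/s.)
Convert to SI: h = 29.0068 m
mgh = ½mv² ⇒ v = √(2gh) = √(2·8.9·29.0068) = 22.7227 m/s = 74.55 ft/s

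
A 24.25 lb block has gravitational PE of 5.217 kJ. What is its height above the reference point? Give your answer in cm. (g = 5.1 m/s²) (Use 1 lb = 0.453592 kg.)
Convert to SI: m = 10.9996 kg, PE = 5217.0 J
h = PE/(mg) = 5217.0/(10.9996·5.1) = 92.998 m = 9300 cm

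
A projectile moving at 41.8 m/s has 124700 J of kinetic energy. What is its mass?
m = 2·KE/v² = 2·124700/(41.8)² = 142.7 kg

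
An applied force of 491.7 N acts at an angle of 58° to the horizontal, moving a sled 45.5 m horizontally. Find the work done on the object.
W = F·d·cosθ = (491.7)(45.5)cos(58°) = 11860 J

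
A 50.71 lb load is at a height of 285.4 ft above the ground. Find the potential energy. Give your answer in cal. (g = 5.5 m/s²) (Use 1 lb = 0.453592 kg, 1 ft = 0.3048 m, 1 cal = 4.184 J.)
Convert to SI: m = 23.0017 kg, h = 86.9899 m
PE = mgh = (23.0017)(5.5)(86.9899) = 11005.0 J = 2630 cal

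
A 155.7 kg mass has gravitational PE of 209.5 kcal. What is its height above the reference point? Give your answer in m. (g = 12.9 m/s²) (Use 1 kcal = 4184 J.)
Convert to SI: m = 155.7 kg, PE = 876548 J
h = PE/(mg) = 876548/(155.7·12.9) = 436.4 m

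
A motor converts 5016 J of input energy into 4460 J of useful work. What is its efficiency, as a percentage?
η = W_out/W_in = 4460/5016 = 88.92%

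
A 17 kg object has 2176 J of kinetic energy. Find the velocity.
v = √(2·KE/m) = √(2·2176/17) = 16.0 m/s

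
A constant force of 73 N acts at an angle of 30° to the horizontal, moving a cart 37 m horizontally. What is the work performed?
W = F·d·cosθ = (73)(37)cos(30°) = 2339 J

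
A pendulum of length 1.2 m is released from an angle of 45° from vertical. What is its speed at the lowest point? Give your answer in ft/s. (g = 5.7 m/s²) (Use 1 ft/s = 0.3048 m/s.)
h = L(1 − cosθ) = 1.2(1 − cos45°) = 0.351472 m
v = √(2gh) = √(2·5.7·0.351472) = 2.00169 m/s = 6.567 ft/s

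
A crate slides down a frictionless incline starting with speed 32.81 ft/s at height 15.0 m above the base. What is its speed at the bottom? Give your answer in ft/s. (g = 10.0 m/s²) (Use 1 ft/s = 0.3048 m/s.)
Convert to SI: v₀ = 10.0005 m/s, h = 15.0 m
½mv₀² + mgh = ½mv² ⇒ v = √(v₀² + 2gh) = √(10.0005² + 2·10.0·15.0) = 20.0002 m/s = 65.62 ft/s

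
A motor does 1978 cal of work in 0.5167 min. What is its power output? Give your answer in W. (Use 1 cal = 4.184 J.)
Convert to SI: W = 8275.95 J, t = 31.002 s
P = W/t = 8275.95/31.002 = 266.9 W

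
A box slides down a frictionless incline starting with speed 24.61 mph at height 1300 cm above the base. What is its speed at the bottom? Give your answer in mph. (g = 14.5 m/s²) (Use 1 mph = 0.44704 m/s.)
Convert to SI: v₀ = 11.0017 m/s, h = 13.0 m
½mv₀² + mgh = ½mv² ⇒ v = √(v₀² + 2gh) = √(11.0017² + 2·14.5·13.0) = 22.3167 m/s = 49.92 mph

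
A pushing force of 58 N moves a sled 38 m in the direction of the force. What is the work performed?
W = F·d = (58)(38) = 2204 J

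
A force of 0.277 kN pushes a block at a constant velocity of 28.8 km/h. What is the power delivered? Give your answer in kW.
Convert to SI: F = 277.0 N, v = 8.0 m/s
P = Fv = (277.0)(8.0) = 2216.0 W = 2.216 kW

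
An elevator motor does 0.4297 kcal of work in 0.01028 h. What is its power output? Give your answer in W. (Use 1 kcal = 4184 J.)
Convert to SI: W = 1797.86 J, t = 37.008 s
P = W/t = 1797.86/37.008 = 48.58 W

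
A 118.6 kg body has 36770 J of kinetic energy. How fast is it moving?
v = √(2·KE/m) = √(2·36770/118.6) = 24.9 m/s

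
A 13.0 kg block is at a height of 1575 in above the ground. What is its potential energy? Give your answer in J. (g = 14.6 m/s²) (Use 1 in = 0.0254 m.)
Convert to SI: m = 13.0 kg, h = 40.005 m
PE = mgh = (13.0)(14.6)(40.005) = 7593 J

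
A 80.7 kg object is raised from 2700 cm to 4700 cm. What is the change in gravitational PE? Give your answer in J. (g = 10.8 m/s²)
Convert to SI: m = 80.7 kg, Δh = 20.0 m
ΔPE = mgΔh = (80.7)(10.8)(20.0) = 17430 J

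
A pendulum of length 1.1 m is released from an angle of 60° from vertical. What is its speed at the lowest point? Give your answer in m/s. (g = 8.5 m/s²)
h = L(1 − cosθ) = 1.1(1 − cos60°) = 0.55 m
v = √(2gh) = √(2·8.5·0.55) = 3.058 m/s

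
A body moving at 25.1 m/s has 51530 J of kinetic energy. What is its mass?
m = 2·KE/v² = 2·51530/(25.1)² = 163.6 kg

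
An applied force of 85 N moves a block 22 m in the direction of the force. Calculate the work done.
W = F·d = (85)(22) = 1870 J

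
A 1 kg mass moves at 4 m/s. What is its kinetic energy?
KE = ½mv² = ½(1)(4)² = 8.0 J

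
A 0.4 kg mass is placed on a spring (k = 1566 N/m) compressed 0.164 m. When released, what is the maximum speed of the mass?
½kx² = ½mv² ⇒ v = x√(k/m) = (0.164)√(1566/0.4) = 10.26 m/s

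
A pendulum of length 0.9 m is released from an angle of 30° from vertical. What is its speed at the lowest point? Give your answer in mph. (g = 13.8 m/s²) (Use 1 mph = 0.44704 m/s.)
h = L(1 − cosθ) = 0.9(1 − cos30°) = 0.120577 m
v = √(2gh) = √(2·13.8·0.120577) = 1.82426 m/s = 4.081 mph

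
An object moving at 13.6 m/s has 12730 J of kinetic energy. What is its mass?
m = 2·KE/v² = 2·12730/(13.6)² = 137.7 kg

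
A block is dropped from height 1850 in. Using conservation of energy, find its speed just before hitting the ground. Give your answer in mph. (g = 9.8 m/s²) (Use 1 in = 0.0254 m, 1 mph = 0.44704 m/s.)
Convert to SI: h = 46.99 m
mgh = ½mv² ⇒ v = √(2gh) = √(2·9.8·46.99) = 30.348 m/s = 67.89 mph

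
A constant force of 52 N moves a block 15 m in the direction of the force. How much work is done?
W = F·d = (52)(15) = 780.0 J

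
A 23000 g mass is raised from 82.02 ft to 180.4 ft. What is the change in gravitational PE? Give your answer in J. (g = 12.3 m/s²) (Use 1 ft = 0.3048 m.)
Convert to SI: m = 23.0 kg, Δh = 29.9862 m
ΔPE = mgΔh = (23.0)(12.3)(29.9862) = 8483 J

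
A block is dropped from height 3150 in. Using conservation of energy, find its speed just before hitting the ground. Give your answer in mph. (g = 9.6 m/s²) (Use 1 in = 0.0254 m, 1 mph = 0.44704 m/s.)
Convert to SI: h = 80.01 m
mgh = ½mv² ⇒ v = √(2gh) = √(2·9.6·80.01) = 39.1943 m/s = 87.68 mph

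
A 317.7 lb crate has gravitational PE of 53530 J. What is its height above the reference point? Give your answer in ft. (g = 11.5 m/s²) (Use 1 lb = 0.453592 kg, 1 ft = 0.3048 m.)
Convert to SI: m = 144.106 kg, PE = 53530.0 J
h = PE/(mg) = 53530.0/(144.106·11.5) = 32.3011 m = 106.0 ft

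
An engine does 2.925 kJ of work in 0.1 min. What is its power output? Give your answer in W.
Convert to SI: W = 2925.0 J, t = 6.0 s
P = W/t = 2925.0/6.0 = 487.5 W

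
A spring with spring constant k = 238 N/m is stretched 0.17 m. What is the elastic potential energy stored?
PE = ½kx² = ½(238)(0.17)² = 3.439 J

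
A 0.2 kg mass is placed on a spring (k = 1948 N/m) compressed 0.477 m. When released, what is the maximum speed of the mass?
½kx² = ½mv² ⇒ v = x√(k/m) = (0.477)√(1948/0.2) = 47.08 m/s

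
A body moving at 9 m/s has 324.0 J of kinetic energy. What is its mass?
m = 2·KE/v² = 2·324.0/(9)² = 8.0 kg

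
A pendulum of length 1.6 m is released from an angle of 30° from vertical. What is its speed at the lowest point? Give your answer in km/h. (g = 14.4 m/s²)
h = L(1 − cosθ) = 1.6(1 − cos30°) = 0.214359 m
v = √(2gh) = √(2·14.4·0.214359) = 2.48466 m/s = 8.945 km/h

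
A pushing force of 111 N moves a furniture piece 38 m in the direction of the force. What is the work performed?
W = F·d = (111)(38) = 4218 J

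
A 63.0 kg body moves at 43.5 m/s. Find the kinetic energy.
KE = ½mv² = ½(63.0)(43.5)² = 59610 J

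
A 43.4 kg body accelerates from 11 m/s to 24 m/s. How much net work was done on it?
W = ΔKE = ½m(v₂² − v₁²) = ½(43.4)(24² − 11²) = 9873.5 J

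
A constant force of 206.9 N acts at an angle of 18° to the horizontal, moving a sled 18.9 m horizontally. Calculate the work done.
W = F·d·cosθ = (206.9)(18.9)cos(18°) = 3719 J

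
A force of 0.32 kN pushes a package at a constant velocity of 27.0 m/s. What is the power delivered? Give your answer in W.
Convert to SI: F = 320.0 N, v = 27.0 m/s
P = Fv = (320.0)(27.0) = 8640 W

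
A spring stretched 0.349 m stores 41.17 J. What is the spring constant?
k = 2·PE/x² = 2·41.17/(0.349)² = 676.0 N/m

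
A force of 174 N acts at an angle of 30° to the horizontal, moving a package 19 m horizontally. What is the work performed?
W = F·d·cosθ = (174)(19)cos(30°) = 2863 J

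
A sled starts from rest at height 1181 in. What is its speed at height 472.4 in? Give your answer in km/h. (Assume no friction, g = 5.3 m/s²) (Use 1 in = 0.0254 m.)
Convert to SI: h₁−h₂ = 17.9984 m
mgh₁ = mgh₂ + ½mv² ⇒ v = √(2g(h₁−h₂)) = √(2·5.3·17.9984) = 13.8124 m/s = 49.72 km/h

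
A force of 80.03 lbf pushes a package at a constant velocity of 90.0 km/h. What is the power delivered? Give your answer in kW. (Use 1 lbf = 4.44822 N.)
Convert to SI: F = 355.991 N, v = 25.0 m/s
P = Fv = (355.991)(25.0) = 8899.78 W = 8.9 kW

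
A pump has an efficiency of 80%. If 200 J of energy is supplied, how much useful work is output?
W_out = η·W_in = 0.8·200 = 160.0 J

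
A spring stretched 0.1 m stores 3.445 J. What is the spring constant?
k = 2·PE/x² = 2·3.445/(0.1)² = 689.0 N/m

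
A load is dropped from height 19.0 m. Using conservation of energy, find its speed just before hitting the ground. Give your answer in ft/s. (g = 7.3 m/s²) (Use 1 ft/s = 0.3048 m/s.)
mgh = ½mv² ⇒ v = √(2gh) = √(2·7.3·19.0) = 16.6553 m/s = 54.64 ft/s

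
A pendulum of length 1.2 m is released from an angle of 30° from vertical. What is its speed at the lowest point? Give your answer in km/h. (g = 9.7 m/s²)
h = L(1 − cosθ) = 1.2(1 − cos30°) = 0.16077 m
v = √(2gh) = √(2·9.7·0.16077) = 1.76605 m/s = 6.358 km/h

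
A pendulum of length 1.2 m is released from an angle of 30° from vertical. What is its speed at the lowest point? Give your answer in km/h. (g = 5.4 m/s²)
h = L(1 − cosθ) = 1.2(1 − cos30°) = 0.16077 m
v = √(2gh) = √(2·5.4·0.16077) = 1.31769 m/s = 4.744 km/h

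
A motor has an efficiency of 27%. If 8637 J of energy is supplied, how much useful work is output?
W_out = η·W_in = 0.27·8637 = 2331.99 J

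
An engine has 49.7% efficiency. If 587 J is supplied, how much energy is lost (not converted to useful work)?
W_lost = W_in(1 − η) = 587·(1 − 0.497) = 295.3 J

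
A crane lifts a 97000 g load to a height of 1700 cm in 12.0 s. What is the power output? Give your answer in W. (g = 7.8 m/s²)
Convert to SI: m = 97.0 kg, h = 17.0 m, t = 12.0 s
P = mgh/t = (97.0)(7.8)(17.0)/12.0 = 1072 W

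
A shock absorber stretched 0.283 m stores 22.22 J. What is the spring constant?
k = 2·PE/x² = 2·22.22/(0.283)² = 554.9 N/m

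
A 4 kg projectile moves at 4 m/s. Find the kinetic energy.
KE = ½mv² = ½(4)(4)² = 32.0 J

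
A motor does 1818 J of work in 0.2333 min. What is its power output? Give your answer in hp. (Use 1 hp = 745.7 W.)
Convert to SI: W = 1818.0 J, t = 13.998 s
P = W/t = 1818.0/13.998 = 129.876 W = 0.1742 hp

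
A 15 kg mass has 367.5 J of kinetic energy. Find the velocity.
v = √(2·KE/m) = √(2·367.5/15) = 7.0 m/s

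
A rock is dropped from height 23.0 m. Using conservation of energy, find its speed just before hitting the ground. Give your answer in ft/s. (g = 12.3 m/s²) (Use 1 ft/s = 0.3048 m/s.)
mgh = ½mv² ⇒ v = √(2gh) = √(2·12.3·23.0) = 23.7866 m/s = 78.04 ft/s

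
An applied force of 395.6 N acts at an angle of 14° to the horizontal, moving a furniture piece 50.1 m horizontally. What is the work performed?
W = F·d·cosθ = (395.6)(50.1)cos(14°) = 19230 J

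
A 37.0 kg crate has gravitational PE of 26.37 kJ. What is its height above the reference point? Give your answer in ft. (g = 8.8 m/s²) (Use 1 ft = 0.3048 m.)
Convert to SI: m = 37.0 kg, PE = 26370.0 J
h = PE/(mg) = 26370.0/(37.0·8.8) = 80.9889 m = 265.7 ft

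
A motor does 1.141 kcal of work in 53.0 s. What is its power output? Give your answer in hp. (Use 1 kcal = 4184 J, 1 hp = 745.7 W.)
Convert to SI: W = 4773.94 J, t = 53.0 s
P = W/t = 4773.94/53.0 = 90.0744 W = 0.1208 hp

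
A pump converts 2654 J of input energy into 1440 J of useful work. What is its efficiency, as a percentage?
η = W_out/W_in = 1440/2654 = 54.26%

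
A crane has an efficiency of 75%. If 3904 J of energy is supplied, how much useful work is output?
W_out = η·W_in = 0.75·3904 = 2928.0 J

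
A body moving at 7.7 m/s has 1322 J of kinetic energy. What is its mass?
m = 2·KE/v² = 2·1322/(7.7)² = 44.59 kg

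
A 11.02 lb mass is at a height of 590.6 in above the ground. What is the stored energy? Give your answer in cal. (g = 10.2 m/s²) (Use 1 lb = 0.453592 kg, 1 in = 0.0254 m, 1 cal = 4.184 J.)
Convert to SI: m = 4.99858 kg, h = 15.0012 m
PE = mgh = (4.99858)(10.2)(15.0012) = 764.847 J = 182.8 cal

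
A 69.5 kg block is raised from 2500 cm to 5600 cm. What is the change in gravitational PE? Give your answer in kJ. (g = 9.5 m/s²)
Convert to SI: m = 69.5 kg, Δh = 31.0 m
ΔPE = mgΔh = (69.5)(9.5)(31.0) = 20467.8 J = 20.47 kJ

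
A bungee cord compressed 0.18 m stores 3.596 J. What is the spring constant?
k = 2·PE/x² = 2·3.596/(0.18)² = 222.0 N/m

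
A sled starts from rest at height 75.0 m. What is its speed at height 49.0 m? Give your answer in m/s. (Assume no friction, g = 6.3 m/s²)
mgh₁ = mgh₂ + ½mv² ⇒ v = √(2g(h₁−h₂)) = √(2·6.3·26.0) = 18.1 m/s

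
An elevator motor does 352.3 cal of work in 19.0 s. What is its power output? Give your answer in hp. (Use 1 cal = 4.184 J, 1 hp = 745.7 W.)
Convert to SI: W = 1474.02 J, t = 19.0 s
P = W/t = 1474.02/19.0 = 77.5802 W = 0.104 hp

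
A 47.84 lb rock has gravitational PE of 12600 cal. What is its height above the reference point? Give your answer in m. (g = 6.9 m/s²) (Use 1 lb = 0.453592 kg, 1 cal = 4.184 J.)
Convert to SI: m = 21.6998 kg, PE = 52718.4 J
h = PE/(mg) = 52718.4/(21.6998·6.9) = 352.1 m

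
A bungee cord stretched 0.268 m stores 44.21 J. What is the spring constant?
k = 2·PE/x² = 2·44.21/(0.268)² = 1231 N/m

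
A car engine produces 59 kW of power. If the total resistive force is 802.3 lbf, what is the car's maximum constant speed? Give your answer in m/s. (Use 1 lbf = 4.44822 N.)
Convert to SI: F = 3568.81 N
P = Fv ⇒ v = P/F = 59000 W/3568.81 N = 16.53 m/s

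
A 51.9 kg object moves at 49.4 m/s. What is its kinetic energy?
KE = ½mv² = ½(51.9)(49.4)² = 63330 J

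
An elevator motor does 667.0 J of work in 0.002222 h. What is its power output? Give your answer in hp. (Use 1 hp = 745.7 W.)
Convert to SI: W = 667.0 J, t = 7.9992 s
P = W/t = 667.0/7.9992 = 83.3833 W = 0.1118 hp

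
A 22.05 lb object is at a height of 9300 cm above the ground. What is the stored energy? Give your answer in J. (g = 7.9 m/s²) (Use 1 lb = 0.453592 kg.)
Convert to SI: m = 10.0017 kg, h = 93.0 m
PE = mgh = (10.0017)(7.9)(93.0) = 7348 J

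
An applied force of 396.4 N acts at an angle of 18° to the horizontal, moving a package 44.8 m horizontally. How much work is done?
W = F·d·cosθ = (396.4)(44.8)cos(18°) = 16890 J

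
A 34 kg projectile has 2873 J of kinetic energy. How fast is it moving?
v = √(2·KE/m) = √(2·2873/34) = 13.0 m/s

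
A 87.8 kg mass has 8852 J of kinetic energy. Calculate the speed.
v = √(2·KE/m) = √(2·8852/87.8) = 14.2 m/s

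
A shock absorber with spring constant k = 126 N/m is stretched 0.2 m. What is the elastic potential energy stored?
PE = ½kx² = ½(126)(0.2)² = 2.52 J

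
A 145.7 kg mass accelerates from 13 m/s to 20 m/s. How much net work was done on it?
W = ΔKE = ½m(v₂² − v₁²) = ½(145.7)(20² − 13²) = 16828.35 J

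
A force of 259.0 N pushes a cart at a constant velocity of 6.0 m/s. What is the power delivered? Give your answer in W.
P = Fv = (259.0)(6.0) = 1554 W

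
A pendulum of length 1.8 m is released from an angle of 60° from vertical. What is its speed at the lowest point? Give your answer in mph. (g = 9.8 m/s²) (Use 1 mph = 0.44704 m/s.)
h = L(1 − cosθ) = 1.8(1 − cos60°) = 0.9 m
v = √(2gh) = √(2·9.8·0.9) = 4.2 m/s = 9.395 mph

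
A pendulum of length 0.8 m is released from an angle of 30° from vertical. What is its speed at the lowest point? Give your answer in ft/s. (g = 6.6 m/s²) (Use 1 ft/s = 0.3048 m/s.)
h = L(1 − cosθ) = 0.8(1 − cos30°) = 0.10718 m
v = √(2gh) = √(2·6.6·0.10718) = 1.18944 m/s = 3.902 ft/s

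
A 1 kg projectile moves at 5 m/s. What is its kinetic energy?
KE = ½mv² = ½(1)(5)² = 12.5 J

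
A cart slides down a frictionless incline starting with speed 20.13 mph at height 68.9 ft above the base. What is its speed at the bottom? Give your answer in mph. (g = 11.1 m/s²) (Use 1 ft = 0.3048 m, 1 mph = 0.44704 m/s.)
Convert to SI: v₀ = 8.99892 m/s, h = 21.0007 m
½mv₀² + mgh = ½mv² ⇒ v = √(v₀² + 2gh) = √(8.99892² + 2·11.1·21.0007) = 23.3922 m/s = 52.33 mph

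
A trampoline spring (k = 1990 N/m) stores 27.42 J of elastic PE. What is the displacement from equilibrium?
x = √(2·PE/k) = √(2·27.42/1990) = 0.166 m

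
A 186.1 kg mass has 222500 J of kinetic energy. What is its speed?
v = √(2·KE/m) = √(2·222500/186.1) = 48.9 m/s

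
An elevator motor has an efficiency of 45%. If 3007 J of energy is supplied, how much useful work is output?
W_out = η·W_in = 0.45·3007 = 1353.15 J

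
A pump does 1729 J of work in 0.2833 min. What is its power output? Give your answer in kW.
Convert to SI: W = 1729.0 J, t = 16.998 s
P = W/t = 1729.0/16.998 = 101.718 W = 0.1017 kW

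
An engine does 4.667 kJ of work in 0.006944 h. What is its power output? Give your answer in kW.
Convert to SI: W = 4667.0 J, t = 24.9984 s
P = W/t = 4667.0/24.9984 = 186.692 W = 0.1867 kW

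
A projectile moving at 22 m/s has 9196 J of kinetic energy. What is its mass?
m = 2·KE/v² = 2·9196/(22)² = 38.0 kg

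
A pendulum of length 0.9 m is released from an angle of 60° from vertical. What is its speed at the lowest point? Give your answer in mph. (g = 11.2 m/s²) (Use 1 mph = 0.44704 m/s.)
h = L(1 − cosθ) = 0.9(1 − cos60°) = 0.45 m
v = √(2gh) = √(2·11.2·0.45) = 3.1749 m/s = 7.102 mph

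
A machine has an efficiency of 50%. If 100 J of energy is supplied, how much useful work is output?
W_out = η·W_in = 0.5·100 = 50.0 J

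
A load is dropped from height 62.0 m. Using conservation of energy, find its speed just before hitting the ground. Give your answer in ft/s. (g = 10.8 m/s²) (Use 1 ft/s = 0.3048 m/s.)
mgh = ½mv² ⇒ v = √(2gh) = √(2·10.8·62.0) = 36.5951 m/s = 120.1 ft/s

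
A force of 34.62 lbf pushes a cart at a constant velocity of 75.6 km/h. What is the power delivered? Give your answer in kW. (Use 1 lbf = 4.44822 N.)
Convert to SI: F = 153.997 N, v = 21.0 m/s
P = Fv = (153.997)(21.0) = 3233.94 W = 3.234 kW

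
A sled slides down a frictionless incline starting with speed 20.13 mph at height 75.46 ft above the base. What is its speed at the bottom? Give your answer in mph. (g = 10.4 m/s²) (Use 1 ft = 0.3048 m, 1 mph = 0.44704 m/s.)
Convert to SI: v₀ = 8.99892 m/s, h = 23.0002 m
½mv₀² + mgh = ½mv² ⇒ v = √(v₀² + 2gh) = √(8.99892² + 2·10.4·23.0002) = 23.6513 m/s = 52.91 mph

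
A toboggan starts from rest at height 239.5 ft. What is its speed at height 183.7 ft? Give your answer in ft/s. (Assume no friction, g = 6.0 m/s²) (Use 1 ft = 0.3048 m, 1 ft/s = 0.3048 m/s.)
Convert to SI: h₁−h₂ = 17.0078 m
mgh₁ = mgh₂ + ½mv² ⇒ v = √(2g(h₁−h₂)) = √(2·6.0·17.0078) = 14.2861 m/s = 46.87 ft/s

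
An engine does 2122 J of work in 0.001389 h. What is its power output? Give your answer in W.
Convert to SI: W = 2122.0 J, t = 5.0004 s
P = W/t = 2122.0/5.0004 = 424.4 W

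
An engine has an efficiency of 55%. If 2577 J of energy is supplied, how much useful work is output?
W_out = η·W_in = 0.55·2577 = 1417.35 J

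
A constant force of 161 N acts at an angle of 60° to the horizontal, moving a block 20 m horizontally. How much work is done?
W = F·d·cosθ = (161)(20)cos(60°) = 1610 J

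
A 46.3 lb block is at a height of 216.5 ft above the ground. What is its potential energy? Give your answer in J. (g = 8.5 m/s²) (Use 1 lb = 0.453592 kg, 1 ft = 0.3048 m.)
Convert to SI: m = 21.0013 kg, h = 65.9892 m
PE = mgh = (21.0013)(8.5)(65.9892) = 11780 J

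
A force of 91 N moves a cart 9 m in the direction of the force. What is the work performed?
W = F·d = (91)(9) = 819.0 J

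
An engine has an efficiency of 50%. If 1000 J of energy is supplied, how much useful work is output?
W_out = η·W_in = 0.5·1000 = 500.0 J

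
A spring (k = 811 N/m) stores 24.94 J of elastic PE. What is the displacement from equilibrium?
x = √(2·PE/k) = √(2·24.94/811) = 0.248 m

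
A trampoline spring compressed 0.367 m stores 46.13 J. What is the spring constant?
k = 2·PE/x² = 2·46.13/(0.367)² = 685.0 N/m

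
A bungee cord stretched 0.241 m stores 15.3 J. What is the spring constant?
k = 2·PE/x² = 2·15.3/(0.241)² = 526.9 N/m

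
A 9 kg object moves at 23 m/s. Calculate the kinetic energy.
KE = ½mv² = ½(9)(23)² = 2380.5 J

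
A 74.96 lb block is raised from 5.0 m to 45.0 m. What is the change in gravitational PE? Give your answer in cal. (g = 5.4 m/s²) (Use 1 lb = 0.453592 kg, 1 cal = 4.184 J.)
Convert to SI: m = 34.0013 kg, Δh = 40.0 m
ΔPE = mgΔh = (34.0013)(5.4)(40.0) = 7344.27 J = 1755 cal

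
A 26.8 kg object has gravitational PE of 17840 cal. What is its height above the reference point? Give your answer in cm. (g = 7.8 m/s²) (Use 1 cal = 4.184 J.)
Convert to SI: m = 26.8 kg, PE = 74642.6 J
h = PE/(mg) = 74642.6/(26.8·7.8) = 357.073 m = 35710 cm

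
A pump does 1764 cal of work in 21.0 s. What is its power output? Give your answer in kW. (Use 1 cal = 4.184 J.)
Convert to SI: W = 7380.58 J, t = 21.0 s
P = W/t = 7380.58/21.0 = 351.456 W = 0.3515 kW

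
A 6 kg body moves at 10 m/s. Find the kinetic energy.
KE = ½mv² = ½(6)(10)² = 300.0 J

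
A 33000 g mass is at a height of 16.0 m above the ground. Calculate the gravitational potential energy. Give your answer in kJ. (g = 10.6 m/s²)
Convert to SI: m = 33.0 kg, h = 16.0 m
PE = mgh = (33.0)(10.6)(16.0) = 5596.8 J = 5.597 kJ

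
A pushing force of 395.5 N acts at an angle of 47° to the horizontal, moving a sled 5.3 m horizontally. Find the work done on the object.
W = F·d·cosθ = (395.5)(5.3)cos(47°) = 1430 J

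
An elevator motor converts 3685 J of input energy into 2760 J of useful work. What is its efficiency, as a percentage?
η = W_out/W_in = 2760/3685 = 74.9%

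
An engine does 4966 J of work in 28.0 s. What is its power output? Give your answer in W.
P = W/t = 4966.0/28.0 = 177.4 W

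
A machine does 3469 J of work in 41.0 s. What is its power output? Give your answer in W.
P = W/t = 3469.0/41.0 = 84.61 W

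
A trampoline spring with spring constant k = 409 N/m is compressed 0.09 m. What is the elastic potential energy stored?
PE = ½kx² = ½(409)(0.09)² = 1.656 J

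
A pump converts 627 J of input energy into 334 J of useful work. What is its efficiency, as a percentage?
η = W_out/W_in = 334/627 = 53.27%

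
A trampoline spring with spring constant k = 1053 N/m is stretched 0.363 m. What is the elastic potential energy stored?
PE = ½kx² = ½(1053)(0.363)² = 69.38 J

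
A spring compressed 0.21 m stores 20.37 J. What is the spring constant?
k = 2·PE/x² = 2·20.37/(0.21)² = 923.8 N/m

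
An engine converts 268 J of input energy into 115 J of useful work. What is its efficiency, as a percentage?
η = W_out/W_in = 115/268 = 42.91%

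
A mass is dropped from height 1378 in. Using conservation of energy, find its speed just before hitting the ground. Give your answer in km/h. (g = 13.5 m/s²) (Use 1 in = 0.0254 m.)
Convert to SI: h = 35.0012 m
mgh = ½mv² ⇒ v = √(2gh) = √(2·13.5·35.0012) = 30.7414 m/s = 110.7 km/h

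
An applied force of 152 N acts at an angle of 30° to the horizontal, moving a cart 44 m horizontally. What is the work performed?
W = F·d·cosθ = (152)(44)cos(30°) = 5792 J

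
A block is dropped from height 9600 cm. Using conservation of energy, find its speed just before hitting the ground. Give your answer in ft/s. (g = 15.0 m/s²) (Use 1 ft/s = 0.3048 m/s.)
Convert to SI: h = 96.0 m
mgh = ½mv² ⇒ v = √(2gh) = √(2·15.0·96.0) = 53.6656 m/s = 176.1 ft/s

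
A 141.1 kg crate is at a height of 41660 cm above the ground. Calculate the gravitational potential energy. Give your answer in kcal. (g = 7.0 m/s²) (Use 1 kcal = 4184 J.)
Convert to SI: m = 141.1 kg, h = 416.6 m
PE = mgh = (141.1)(7.0)(416.6) = 411476 J = 98.35 kcal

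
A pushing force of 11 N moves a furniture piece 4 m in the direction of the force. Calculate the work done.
W = F·d = (11)(4) = 44.0 J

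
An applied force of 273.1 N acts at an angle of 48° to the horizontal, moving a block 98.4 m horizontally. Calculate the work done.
W = F·d·cosθ = (273.1)(98.4)cos(48°) = 17980 J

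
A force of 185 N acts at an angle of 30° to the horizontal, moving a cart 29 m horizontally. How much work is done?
W = F·d·cosθ = (185)(29)cos(30°) = 4646 J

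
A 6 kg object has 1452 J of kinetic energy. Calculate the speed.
v = √(2·KE/m) = √(2·1452/6) = 22.0 m/s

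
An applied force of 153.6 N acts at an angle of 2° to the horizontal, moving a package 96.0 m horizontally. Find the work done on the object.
W = F·d·cosθ = (153.6)(96.0)cos(2°) = 14740 J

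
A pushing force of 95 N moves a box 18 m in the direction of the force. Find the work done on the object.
W = F·d = (95)(18) = 1710 J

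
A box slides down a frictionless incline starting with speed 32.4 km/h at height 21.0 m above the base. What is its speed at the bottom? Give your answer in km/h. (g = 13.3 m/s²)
Convert to SI: v₀ = 9.0 m/s, h = 21.0 m
½mv₀² + mgh = ½mv² ⇒ v = √(v₀² + 2gh) = √(9.0² + 2·13.3·21.0) = 25.2903 m/s = 91.05 km/h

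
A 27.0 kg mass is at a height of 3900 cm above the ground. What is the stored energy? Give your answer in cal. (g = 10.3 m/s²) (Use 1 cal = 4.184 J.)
Convert to SI: m = 27.0 kg, h = 39.0 m
PE = mgh = (27.0)(10.3)(39.0) = 10845.9 J = 2592 cal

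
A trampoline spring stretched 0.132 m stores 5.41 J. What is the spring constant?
k = 2·PE/x² = 2·5.41/(0.132)² = 621.0 N/m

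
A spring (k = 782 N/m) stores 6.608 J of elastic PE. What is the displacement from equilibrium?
x = √(2·PE/k) = √(2·6.608/782) = 0.13 m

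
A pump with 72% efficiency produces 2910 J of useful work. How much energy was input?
W_in = W_out/η = 2910/0.72 = 4042 J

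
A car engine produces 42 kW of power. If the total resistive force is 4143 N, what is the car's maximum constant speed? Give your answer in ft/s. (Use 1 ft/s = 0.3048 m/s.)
P = Fv ⇒ v = P/F = 42000 W/4143.0 N = 10.1376 m/s = 33.26 ft/s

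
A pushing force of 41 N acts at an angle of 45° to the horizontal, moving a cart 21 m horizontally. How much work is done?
W = F·d·cosθ = (41)(21)cos(45°) = 608.8 J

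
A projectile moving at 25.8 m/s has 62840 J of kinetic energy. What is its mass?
m = 2·KE/v² = 2·62840/(25.8)² = 188.8 kg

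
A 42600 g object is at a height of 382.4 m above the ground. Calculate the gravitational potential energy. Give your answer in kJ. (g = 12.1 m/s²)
Convert to SI: m = 42.6 kg, h = 382.4 m
PE = mgh = (42.6)(12.1)(382.4) = 197112 J = 197.1 kJ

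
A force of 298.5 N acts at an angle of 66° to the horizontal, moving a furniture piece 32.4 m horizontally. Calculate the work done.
W = F·d·cosθ = (298.5)(32.4)cos(66°) = 3934 J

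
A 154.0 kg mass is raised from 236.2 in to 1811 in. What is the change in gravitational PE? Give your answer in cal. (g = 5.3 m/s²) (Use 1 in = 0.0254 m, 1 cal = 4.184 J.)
Convert to SI: m = 154.0 kg, Δh = 39.9999 m
ΔPE = mgΔh = (154.0)(5.3)(39.9999) = 32647.9 J = 7803 cal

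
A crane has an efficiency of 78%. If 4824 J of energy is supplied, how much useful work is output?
W_out = η·W_in = 0.78·4824 = 3762.72 J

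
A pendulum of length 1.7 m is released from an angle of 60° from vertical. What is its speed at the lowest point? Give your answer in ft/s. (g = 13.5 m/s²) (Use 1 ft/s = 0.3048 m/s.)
h = L(1 − cosθ) = 1.7(1 − cos60°) = 0.85 m
v = √(2gh) = √(2·13.5·0.85) = 4.79062 m/s = 15.72 ft/s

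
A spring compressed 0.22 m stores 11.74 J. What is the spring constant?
k = 2·PE/x² = 2·11.74/(0.22)² = 485.1 N/m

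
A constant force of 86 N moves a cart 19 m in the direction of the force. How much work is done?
W = F·d = (86)(19) = 1634 J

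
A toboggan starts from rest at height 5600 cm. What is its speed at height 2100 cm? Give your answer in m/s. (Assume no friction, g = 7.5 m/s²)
Convert to SI: h₁−h₂ = 35.0 m
mgh₁ = mgh₂ + ½mv² ⇒ v = √(2g(h₁−h₂)) = √(2·7.5·35.0) = 22.91 m/s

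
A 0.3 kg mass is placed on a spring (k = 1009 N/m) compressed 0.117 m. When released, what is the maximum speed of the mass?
½kx² = ½mv² ⇒ v = x√(k/m) = (0.117)√(1009/0.3) = 6.785 m/s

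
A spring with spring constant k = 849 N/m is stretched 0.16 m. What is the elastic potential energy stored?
PE = ½kx² = ½(849)(0.16)² = 10.87 J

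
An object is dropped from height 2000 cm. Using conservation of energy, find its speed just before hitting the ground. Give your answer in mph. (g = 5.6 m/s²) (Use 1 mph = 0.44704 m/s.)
Convert to SI: h = 20.0 m
mgh = ½mv² ⇒ v = √(2gh) = √(2·5.6·20.0) = 14.9666 m/s = 33.48 mph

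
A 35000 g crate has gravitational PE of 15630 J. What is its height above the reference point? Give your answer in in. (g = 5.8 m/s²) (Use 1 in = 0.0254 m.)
Convert to SI: m = 35.0 kg, PE = 15630.0 J
h = PE/(mg) = 15630.0/(35.0·5.8) = 76.9951 m = 3031 in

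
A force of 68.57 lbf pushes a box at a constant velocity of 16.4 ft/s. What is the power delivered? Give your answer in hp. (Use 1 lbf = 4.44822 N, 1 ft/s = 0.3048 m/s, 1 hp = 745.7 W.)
Convert to SI: F = 305.014 N, v = 4.99872 m/s
P = Fv = (305.014)(4.99872) = 1524.68 W = 2.045 hp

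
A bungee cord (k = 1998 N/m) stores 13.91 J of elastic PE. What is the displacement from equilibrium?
x = √(2·PE/k) = √(2·13.91/1998) = 0.118 m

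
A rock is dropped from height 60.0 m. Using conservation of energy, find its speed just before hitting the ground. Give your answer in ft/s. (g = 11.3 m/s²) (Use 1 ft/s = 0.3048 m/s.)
mgh = ½mv² ⇒ v = √(2gh) = √(2·11.3·60.0) = 36.8239 m/s = 120.8 ft/s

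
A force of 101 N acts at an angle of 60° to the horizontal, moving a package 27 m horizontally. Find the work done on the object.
W = F·d·cosθ = (101)(27)cos(60°) = 1364 J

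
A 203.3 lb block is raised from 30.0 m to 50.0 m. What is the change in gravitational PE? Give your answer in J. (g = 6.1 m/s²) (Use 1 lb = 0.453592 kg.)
Convert to SI: m = 92.2153 kg, Δh = 20.0 m
ΔPE = mgΔh = (92.2153)(6.1)(20.0) = 11250 J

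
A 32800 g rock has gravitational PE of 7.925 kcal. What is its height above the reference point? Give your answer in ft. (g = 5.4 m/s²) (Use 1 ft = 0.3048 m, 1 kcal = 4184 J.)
Convert to SI: m = 32.8 kg, PE = 33158.2 J
h = PE/(mg) = 33158.2/(32.8·5.4) = 187.208 m = 614.2 ft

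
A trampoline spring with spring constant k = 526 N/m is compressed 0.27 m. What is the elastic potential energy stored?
PE = ½kx² = ½(526)(0.27)² = 19.17 J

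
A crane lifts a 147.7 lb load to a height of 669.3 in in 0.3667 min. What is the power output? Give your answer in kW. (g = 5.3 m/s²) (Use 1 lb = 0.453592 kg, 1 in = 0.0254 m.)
Convert to SI: m = 66.9955 kg, h = 17.0002 m, t = 22.002 s
P = mgh/t = (66.9955)(5.3)(17.0002)/22.002 = 274.356 W = 0.2744 kW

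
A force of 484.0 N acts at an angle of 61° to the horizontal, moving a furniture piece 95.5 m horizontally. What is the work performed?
W = F·d·cosθ = (484.0)(95.5)cos(61°) = 22410 J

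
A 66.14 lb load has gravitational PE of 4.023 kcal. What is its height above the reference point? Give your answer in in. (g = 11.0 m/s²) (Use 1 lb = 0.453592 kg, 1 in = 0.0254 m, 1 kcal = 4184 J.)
Convert to SI: m = 30.0006 kg, PE = 16832.2 J
h = PE/(mg) = 16832.2/(30.0006·11.0) = 51.0058 m = 2008 in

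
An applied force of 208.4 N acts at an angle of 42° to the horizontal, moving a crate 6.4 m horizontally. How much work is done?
W = F·d·cosθ = (208.4)(6.4)cos(42°) = 991.2 J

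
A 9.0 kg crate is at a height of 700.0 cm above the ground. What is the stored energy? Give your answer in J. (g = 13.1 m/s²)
Convert to SI: m = 9.0 kg, h = 7.0 m
PE = mgh = (9.0)(13.1)(7.0) = 825.3 J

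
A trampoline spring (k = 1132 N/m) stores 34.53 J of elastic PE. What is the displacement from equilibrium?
x = √(2·PE/k) = √(2·34.53/1132) = 0.247 m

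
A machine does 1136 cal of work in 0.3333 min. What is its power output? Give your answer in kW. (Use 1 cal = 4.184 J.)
Convert to SI: W = 4753.02 J, t = 19.998 s
P = W/t = 4753.02/19.998 = 237.675 W = 0.2377 kW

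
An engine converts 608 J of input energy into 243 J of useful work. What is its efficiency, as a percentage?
η = W_out/W_in = 243/608 = 39.97%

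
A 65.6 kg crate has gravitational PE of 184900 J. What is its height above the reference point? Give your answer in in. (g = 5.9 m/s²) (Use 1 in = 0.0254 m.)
h = PE/(mg) = 184900/(65.6·5.9) = 477.728 m = 18810 in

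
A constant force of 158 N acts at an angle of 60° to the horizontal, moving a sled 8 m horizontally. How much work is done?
W = F·d·cosθ = (158)(8)cos(60°) = 632.0 J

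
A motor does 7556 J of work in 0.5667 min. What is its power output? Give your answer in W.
Convert to SI: W = 7556.0 J, t = 34.002 s
P = W/t = 7556.0/34.002 = 222.2 W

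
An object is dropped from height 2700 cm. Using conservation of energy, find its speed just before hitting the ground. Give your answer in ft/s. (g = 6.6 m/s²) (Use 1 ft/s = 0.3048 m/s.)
Convert to SI: h = 27.0 m
mgh = ½mv² ⇒ v = √(2gh) = √(2·6.6·27.0) = 18.8786 m/s = 61.94 ft/s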